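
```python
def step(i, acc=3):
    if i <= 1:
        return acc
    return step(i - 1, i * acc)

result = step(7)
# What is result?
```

Accumulator trace (n, acc): (7, 3) -> (6, 21) -> (5, 126) -> (4, 630) -> (3, 2520) -> (2, 7560) -> (1, 15120) -> return 15120

Answer: 15120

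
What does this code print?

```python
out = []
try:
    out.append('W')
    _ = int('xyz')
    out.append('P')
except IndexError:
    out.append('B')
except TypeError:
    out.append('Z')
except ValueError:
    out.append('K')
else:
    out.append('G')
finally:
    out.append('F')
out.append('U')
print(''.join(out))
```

Execution trace: 'W' (try body) → 'K' (except ValueError) → 'F' (finally) → 'U' (after the try/except). Output: WKFU

Answer: WKFU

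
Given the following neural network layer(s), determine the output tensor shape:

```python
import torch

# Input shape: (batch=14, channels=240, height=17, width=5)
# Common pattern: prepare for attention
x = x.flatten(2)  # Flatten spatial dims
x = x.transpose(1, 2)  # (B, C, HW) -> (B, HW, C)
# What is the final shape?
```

Input: (14, 240, 17, 5) -> after flatten(2): (14, 240, 85) -> Output: (14, 85, 240)

Answer: (14, 85, 240)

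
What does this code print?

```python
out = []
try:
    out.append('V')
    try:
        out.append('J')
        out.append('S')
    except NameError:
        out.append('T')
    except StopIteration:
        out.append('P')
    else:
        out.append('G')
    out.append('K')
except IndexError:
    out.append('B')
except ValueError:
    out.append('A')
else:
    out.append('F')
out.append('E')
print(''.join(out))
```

Execution trace: 'V' (try body) → 'J' (inner try body) → 'S' (inner try body, no exception) → 'G' (inner else) → 'K' (try body, no exception) → 'F' (else) → 'E' (after the try/except). Output: VJSGKFE

Answer: VJSGKFE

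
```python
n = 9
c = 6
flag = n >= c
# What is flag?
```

Trace:
`n = 9` → n = 9
`c = 6` → c = 6
`flag = n >= c` → flag = True
So flag = True

Answer: True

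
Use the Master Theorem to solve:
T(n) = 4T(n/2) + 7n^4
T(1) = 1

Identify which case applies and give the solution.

a=4, b=2, f(n)=7n^4. log_2(4) = 2. Since c=4 > 2 and the regularity condition holds (4(n/2)^4 = (4/2^4)n^4 with 4/2^4 < 1), Case 3 applies: T(n) = Θ(f(n)) = O(n^4).

Answer: O(n^4) - Case 3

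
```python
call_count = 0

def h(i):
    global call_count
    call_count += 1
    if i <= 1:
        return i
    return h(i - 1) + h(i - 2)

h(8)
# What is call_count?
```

Calls(i) = 1 + Calls(i-1) + Calls(i-2); Calls(0)=Calls(1)=1. For i=8 this gives 67.

Answer: 67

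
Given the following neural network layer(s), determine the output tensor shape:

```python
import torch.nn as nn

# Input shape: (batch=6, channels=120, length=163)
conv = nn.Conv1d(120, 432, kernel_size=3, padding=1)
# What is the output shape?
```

Input: (6, 120, 163) -> Output: (6, 432, 163)

Answer: (6, 432, 163)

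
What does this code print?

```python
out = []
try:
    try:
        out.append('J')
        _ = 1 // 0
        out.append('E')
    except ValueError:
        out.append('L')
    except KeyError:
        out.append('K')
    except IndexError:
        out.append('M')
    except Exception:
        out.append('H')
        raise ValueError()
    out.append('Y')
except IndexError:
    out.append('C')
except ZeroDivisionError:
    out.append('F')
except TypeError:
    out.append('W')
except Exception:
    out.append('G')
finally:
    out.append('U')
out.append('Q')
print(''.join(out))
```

Execution trace: 'J' (inner try body) → 'H' (inner except Exception) → 'G' (except Exception) → 'U' (finally) → 'Q' (after the try/except). Output: JHGUQ

Answer: JHGUQ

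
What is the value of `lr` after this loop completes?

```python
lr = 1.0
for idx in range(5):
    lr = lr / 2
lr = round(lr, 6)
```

Halving LR 5 times: 1 / 2^5
`lr` takes the values: 1.0 → 0.5 → 0.25 → 0.125 → 0.0625 → 0.03125

Answer: 0.03125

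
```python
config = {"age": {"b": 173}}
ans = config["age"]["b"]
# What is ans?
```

Trace:
`config = {"age": {"b": 173}}` → config = {'age': {'b': 173}}
`ans = config["age"]["b"]` → ans = 173
So ans = 173

Answer: 173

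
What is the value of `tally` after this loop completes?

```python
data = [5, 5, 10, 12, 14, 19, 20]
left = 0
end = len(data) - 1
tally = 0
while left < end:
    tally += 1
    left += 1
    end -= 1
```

Iterations until pointers meet (list length 7)
`tally` takes the values: 0 → 1 → 2 → 3

Answer: 3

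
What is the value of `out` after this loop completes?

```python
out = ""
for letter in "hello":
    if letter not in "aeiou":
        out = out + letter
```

Remove vowels from 'hello'
`out` takes the values: "" → "h" → "hl" → "hll"

Answer: "hll"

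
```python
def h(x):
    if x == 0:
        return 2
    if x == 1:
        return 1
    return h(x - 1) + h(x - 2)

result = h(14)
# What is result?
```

Build up from base cases: h(0)=2, h(1)=1, h(2)=3, h(3)=4, h(4)=7, h(5)=11, h(6)=18, ..., h(14)=843

Answer: 843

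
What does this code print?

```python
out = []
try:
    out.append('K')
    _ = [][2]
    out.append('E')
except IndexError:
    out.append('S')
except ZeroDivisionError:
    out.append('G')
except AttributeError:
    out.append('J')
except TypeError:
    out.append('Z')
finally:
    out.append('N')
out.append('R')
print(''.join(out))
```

Execution trace: 'K' (try body) → 'S' (except IndexError) → 'N' (finally) → 'R' (after the try/except). Output: KSNR

Answer: KSNR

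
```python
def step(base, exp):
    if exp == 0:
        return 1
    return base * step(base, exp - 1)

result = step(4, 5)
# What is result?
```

step(4, 5) = 4 * 4 * 4 * 4 * 4 = 1024

Answer: 1024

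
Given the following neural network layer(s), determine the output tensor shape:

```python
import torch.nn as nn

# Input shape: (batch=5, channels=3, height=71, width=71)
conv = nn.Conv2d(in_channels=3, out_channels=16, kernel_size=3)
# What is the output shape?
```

Input: (5, 3, 71, 71) -> Output: (5, 16, 69, 69)

Answer: (5, 16, 69, 69)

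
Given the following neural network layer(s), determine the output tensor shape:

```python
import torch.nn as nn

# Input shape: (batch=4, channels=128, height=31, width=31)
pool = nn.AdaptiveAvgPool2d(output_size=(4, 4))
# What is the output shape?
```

Input: (4, 128, 31, 31) -> Output: (4, 128, 4, 4)

Answer: (4, 128, 4, 4)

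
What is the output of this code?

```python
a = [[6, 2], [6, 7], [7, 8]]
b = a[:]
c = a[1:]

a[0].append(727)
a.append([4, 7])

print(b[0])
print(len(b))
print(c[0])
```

Key concept: slice with nested mutation.
Step by step:
`a = [[6, 2], [6, 7], [7, 8]]` → a = [[6, 2], [6, 7], [7, 8]]
`b = a[:]` → b = [[6, 2], [6, 7], [7, 8]]
`c = a[1:]` → c = [[6, 7], [7, 8]]
`a[0].append(727)` → a = [[6, 2, 727], [6, 7], [7, 8]]; b = [[6, 2, 727], [6, 7], [7, 8]]
`a.append([4, 7])` → a = [[6, 2, 727], [6, 7], [7, 8], [4, 7]]
`print(b[0])` → prints [6, 2, 727]
`print(len(b))` → prints 3
`print(c[0])` → prints [6, 7]

Answer:
[6, 2, 727]
3
[6, 7]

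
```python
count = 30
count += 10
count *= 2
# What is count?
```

Trace:
`count = 30` → count = 30
`count += 10` → count = 40
`count *= 2` → count = 80
So count = 80

Answer: 80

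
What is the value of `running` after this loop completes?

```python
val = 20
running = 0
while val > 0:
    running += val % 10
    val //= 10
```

Sum digits of 20
`running` takes the values: 0 → 2

Answer: 2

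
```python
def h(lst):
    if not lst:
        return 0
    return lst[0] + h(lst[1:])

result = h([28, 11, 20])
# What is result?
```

28 + 11 + 20 + 0 = 59

Answer: 59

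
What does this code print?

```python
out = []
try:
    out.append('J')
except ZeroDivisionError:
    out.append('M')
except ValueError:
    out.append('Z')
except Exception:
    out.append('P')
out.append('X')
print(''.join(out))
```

Execution trace: 'J' (try body, no exception) → 'X' (after the try/except). Output: JX

Answer: JX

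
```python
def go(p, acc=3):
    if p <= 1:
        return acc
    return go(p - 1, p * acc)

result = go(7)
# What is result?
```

Accumulator trace (n, acc): (7, 3) -> (6, 21) -> (5, 126) -> (4, 630) -> (3, 2520) -> (2, 7560) -> (1, 15120) -> return 15120

Answer: 15120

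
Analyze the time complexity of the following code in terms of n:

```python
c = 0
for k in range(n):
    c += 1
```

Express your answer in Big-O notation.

Each loop level contributes: n. Multiplying the contributions gives O(n).

Answer: O(n)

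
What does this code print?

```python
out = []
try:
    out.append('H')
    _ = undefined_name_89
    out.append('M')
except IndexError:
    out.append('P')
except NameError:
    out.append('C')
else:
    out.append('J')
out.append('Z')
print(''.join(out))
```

Execution trace: 'H' (try body) → 'C' (except NameError) → 'Z' (after the try/except). Output: HCZ

Answer: HCZ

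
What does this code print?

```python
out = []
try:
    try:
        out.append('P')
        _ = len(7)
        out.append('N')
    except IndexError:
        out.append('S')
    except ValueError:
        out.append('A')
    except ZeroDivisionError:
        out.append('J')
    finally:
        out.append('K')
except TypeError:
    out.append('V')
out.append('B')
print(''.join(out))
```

Execution trace: 'P' (try body) → 'K' (finally) → 'V' (outer except TypeError) → 'B' (after the try/except). Output: PKVB

Answer: PKVB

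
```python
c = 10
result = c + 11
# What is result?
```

Trace:
`c = 10` → c = 10
`result = c + 11` → result = 21
So result = 21

Answer: 21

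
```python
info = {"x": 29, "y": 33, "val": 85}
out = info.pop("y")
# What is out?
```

Trace:
`info = {"x": 29, "y": 33, "val": 85}` → info = {'x': 29, 'y': 33, 'val': 85}
`out = info.pop("y")` → info = {'x': 29, 'val': 85}; out = 33
So out = 33

Answer: 33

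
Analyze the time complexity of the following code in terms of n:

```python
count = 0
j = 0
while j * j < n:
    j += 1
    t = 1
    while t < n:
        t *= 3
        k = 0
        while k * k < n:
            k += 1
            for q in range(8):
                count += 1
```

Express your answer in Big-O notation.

Each loop level contributes: √n × log n × √n × 1. Multiplying the contributions gives O(n log n).

Answer: O(n log n)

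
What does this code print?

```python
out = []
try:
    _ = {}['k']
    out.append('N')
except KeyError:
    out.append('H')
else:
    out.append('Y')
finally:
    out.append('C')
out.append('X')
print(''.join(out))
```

Execution trace: 'H' (except KeyError) → 'C' (finally) → 'X' (after the try/except). Output: HCX

Answer: HCX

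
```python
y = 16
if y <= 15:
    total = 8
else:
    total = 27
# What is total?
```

Trace:
`y = 16` → y = 16
`if y <= 15: ...` → y <= 15 is False, take else branch → total = 27
So total = 27

Answer: 27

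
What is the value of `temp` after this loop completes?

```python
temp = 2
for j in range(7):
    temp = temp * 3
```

Multiply by 3, 7 times: 2 * 3^7 = 4374
`temp` takes the values: 2 → 6 → 18 → 54 → 162 → 486 → 1458 → 4374

Answer: 4374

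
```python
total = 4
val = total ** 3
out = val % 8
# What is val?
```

Trace:
`total = 4` → total = 4
`val = total ** 3` → val = 64
`out = val % 8` → out = 0
So val = 64

Answer: 64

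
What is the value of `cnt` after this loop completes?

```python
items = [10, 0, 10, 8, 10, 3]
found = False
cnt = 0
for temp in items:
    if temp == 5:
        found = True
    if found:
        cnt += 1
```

Count elements after first 5 in [10, 0, 10, 8, 10, 3]
`cnt` takes the values: 0

Answer: 0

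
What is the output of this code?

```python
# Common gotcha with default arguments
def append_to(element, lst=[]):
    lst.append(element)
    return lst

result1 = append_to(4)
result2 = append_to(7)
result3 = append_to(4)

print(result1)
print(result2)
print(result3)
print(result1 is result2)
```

Key concept: mutable default argument gotcha.
Step by step:
`result1 = append_to(4)` → result1 = [4]
`result2 = append_to(7)` → result1 = [4, 7] (same object as result2); result2 = [4, 7] (same object as result1)
`result3 = append_to(4)` → result1 = [4, 7, 4] (same object as result2, result3); result2 = [4, 7, 4] (same object as result1, result3); result3 = [4, 7, 4] (same object as result1, result2)
`print(result1)` → prints [4, 7, 4]
`print(result2)` → prints [4, 7, 4]
`print(result3)` → prints [4, 7, 4]
`print(result1 is result2)` → prints True

Answer:
[4, 7, 4]
[4, 7, 4]
[4, 7, 4]
True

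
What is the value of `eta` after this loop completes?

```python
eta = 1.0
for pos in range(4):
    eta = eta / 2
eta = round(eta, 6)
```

Halving LR 4 times: 1 / 2^4
`eta` takes the values: 1.0 → 0.5 → 0.25 → 0.125 → 0.0625

Answer: 0.0625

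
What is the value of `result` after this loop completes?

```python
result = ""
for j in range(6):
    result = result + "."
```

Repeat '.' 6 times
`result` takes the values: "" → "." → ".." → "..." → "...." → "....." → "......"

Answer: "......"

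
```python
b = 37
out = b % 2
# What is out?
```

Trace:
`b = 37` → b = 37
`out = b % 2` → out = 1
So out = 1

Answer: 1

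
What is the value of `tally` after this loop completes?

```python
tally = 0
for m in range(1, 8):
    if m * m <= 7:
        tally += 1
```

Count numbers where m² ≤ 7
`tally` takes the values: 0 → 1 → 2

Answer: 2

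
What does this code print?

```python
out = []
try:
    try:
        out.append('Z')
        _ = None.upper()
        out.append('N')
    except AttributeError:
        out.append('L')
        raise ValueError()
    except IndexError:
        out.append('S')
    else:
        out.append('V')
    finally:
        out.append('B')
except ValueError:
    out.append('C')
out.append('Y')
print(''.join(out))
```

Execution trace: 'Z' (inner try body) → 'L' (inner except AttributeError) → 'B' (inner finally) → 'C' (outer except ValueError) → 'Y' (after the try/except). Output: ZLBCY

Answer: ZLBCY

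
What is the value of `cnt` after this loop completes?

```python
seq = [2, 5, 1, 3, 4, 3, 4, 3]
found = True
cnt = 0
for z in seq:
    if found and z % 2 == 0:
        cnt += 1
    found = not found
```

Count even values at even positions
`cnt` takes the values: 0 → 1 → 2 → 3

Answer: 3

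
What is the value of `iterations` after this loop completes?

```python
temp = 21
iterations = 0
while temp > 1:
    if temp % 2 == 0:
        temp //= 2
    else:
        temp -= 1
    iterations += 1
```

Steps to reduce 21 to 1
`iterations` takes the values: 0 → 1 → 2 → 3 → 4 → 5 → 6

Answer: 6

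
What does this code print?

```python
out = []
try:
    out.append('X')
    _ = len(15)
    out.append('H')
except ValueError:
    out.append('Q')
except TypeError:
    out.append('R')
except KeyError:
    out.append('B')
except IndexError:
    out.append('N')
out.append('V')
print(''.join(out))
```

Execution trace: 'X' (try body) → 'R' (except TypeError) → 'V' (after the try/except). Output: XRV

Answer: XRV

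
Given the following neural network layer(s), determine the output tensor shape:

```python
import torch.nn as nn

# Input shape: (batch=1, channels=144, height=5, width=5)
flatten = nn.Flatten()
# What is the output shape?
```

Input: (1, 144, 5, 5) -> Output: (1, 3600)

Answer: (1, 3600)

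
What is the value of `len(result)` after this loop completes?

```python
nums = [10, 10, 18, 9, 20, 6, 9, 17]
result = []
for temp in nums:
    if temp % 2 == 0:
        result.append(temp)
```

Count even numbers in [10, 10, 18, 9, 20, 6, 9, 17]
`result` takes the values: [] → [10] → [10, 10] → [10, 10, 18] → [10, 10, 18, 20] → [10, 10, 18, 20, 6]
So `len(result)` = 5

Answer: 5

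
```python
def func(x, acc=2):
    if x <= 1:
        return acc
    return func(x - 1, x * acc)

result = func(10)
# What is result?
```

Accumulator trace (n, acc): (10, 2) -> (9, 20) -> (8, 180) -> (7, 1440) -> (6, 10080) -> (5, 60480) -> (4, 302400) -> (3, 1209600) -> (2, 3628800) -> (1, 7257600) -> return 7257600

Answer: 7257600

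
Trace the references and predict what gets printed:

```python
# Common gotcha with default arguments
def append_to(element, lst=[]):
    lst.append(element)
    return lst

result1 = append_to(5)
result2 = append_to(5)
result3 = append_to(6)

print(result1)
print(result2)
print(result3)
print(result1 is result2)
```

Key concept: mutable default argument gotcha.
Step by step:
`result1 = append_to(5)` → result1 = [5]
`result2 = append_to(5)` → result1 = [5, 5] (same object as result2); result2 = [5, 5] (same object as result1)
`result3 = append_to(6)` → result1 = [5, 5, 6] (same object as result2, result3); result2 = [5, 5, 6] (same object as result1, result3); result3 = [5, 5, 6] (same object as result1, result2)
`print(result1)` → prints [5, 5, 6]
`print(result2)` → prints [5, 5, 6]
`print(result3)` → prints [5, 5, 6]
`print(result1 is result2)` → prints True

Answer:
[5, 5, 6]
[5, 5, 6]
[5, 5, 6]
True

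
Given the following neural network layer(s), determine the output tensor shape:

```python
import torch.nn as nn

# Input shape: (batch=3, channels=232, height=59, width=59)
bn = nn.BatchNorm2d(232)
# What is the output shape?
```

Input: (3, 232, 59, 59) -> Output: (3, 232, 59, 59)

Answer: (3, 232, 59, 59)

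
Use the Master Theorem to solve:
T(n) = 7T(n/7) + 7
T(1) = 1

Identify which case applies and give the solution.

a=7, b=7, f(n)=7. log_7(7) = 1. Since c=0 < 1, Case 1 applies: T(n) = Θ(n^log_b(a)) = O(n).

Answer: O(n) - Case 1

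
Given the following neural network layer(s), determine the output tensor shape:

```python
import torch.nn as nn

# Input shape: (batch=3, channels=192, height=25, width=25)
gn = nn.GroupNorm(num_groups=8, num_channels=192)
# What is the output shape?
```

Input: (3, 192, 25, 25) -> Output: (3, 192, 25, 25)

Answer: (3, 192, 25, 25)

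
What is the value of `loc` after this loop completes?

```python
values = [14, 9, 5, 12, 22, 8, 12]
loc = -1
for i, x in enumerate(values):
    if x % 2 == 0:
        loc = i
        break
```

First even number index in [14, 9, 5, 12, 22, 8, 12]
`loc` takes the values: -1 → 0

Answer: 0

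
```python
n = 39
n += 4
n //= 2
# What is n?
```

Trace:
`n = 39` → n = 39
`n += 4` → n = 43
`n //= 2` → n = 21
So n = 21

Answer: 21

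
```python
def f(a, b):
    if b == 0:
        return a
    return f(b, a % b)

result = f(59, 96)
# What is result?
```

f(59, 96) -> f(96, 59) -> f(59, 37) -> f(37, 22) -> f(22, 15) -> f(15, 7) -> f(7, 1) -> f(1, 0) -> 1

Answer: 1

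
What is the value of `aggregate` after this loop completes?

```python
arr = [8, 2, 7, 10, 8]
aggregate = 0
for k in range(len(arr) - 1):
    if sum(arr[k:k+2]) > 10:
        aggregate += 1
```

Count windows with sum > 10
`aggregate` takes the values: 0 → 1 → 2

Answer: 2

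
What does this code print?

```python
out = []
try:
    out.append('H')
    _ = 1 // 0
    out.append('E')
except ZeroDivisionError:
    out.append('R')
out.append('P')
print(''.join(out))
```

Execution trace: 'H' (try body) → 'R' (except ZeroDivisionError) → 'P' (after the try/except). Output: HRP

Answer: HRP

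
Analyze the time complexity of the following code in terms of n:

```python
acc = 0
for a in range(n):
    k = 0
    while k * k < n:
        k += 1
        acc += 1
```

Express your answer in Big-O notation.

Each loop level contributes: n × √n. Multiplying the contributions gives O(n√n).

Answer: O(n√n)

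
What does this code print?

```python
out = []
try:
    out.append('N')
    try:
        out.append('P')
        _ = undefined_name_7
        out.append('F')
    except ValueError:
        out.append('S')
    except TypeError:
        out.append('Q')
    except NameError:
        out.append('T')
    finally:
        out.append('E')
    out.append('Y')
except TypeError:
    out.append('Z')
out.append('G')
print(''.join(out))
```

Execution trace: 'N' (try body) → 'P' (inner try body) → 'T' (inner except NameError) → 'E' (inner finally) → 'Y' (try body, no exception) → 'G' (after the try/except). Output: NPTEYG

Answer: NPTEYG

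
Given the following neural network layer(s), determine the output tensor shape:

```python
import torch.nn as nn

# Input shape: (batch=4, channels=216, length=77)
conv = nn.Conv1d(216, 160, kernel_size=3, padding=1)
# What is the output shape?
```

Input: (4, 216, 77) -> Output: (4, 160, 77)

Answer: (4, 160, 77)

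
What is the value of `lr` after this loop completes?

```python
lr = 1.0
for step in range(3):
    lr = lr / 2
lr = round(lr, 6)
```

Halving LR 3 times: 1 / 2^3
`lr` takes the values: 1.0 → 0.5 → 0.25 → 0.125

Answer: 0.125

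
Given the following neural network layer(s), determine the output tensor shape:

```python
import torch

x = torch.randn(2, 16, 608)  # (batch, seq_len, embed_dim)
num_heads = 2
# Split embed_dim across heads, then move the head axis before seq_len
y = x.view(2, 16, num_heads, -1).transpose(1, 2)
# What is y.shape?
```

Input: (2, 16, 608) -> head_dim = 608 // 2 = 304; after view: (2, 16, 2, 304) -> after transpose(1, 2): (2, 2, 16, 304) -> Output: (2, 2, 16, 304)

Answer: (2, 2, 16, 304)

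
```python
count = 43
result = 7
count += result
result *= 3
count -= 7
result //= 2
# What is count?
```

Trace:
`count = 43` → count = 43
`result = 7` → result = 7
`count += result` → count = 50
`result *= 3` → result = 21
`count -= 7` → count = 43
`result //= 2` → result = 10
So count = 43

Answer: 43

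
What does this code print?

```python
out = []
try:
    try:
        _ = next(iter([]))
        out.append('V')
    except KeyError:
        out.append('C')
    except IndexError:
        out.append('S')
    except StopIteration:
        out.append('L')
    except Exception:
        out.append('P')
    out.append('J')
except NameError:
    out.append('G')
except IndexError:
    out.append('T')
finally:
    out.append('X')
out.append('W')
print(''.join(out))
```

Execution trace: 'L' (inner except StopIteration) → 'J' (try body, no exception) → 'X' (finally) → 'W' (after the try/except). Output: LJXW

Answer: LJXW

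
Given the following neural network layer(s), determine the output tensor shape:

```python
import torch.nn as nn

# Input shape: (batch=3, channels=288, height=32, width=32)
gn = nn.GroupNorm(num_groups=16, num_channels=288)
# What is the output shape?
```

Input: (3, 288, 32, 32) -> Output: (3, 288, 32, 32)

Answer: (3, 288, 32, 32)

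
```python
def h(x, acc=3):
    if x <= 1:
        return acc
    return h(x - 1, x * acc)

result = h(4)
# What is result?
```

Accumulator trace (n, acc): (4, 3) -> (3, 12) -> (2, 36) -> (1, 72) -> return 72

Answer: 72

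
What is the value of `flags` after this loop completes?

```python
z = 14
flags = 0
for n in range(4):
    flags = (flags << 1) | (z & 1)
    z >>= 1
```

Reverse lowest 4 bits of 14
`flags` takes the values: 0 → 1 → 3 → 7

Answer: 7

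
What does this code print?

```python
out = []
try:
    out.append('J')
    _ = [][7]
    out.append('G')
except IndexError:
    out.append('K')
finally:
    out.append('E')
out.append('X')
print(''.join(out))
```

Execution trace: 'J' (try body) → 'K' (except IndexError) → 'E' (finally) → 'X' (after the try/except). Output: JKEX

Answer: JKEX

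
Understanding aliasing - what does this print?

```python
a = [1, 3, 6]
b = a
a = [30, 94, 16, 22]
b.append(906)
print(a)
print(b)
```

Key concept: rebinding vs mutation: a is rebound to a new list, b still points at the original.
Step by step:
`a = [1, 3, 6]` → a = [1, 3, 6]
`b = a` → b = [1, 3, 6] (same object as a)
`a = [30, 94, 16, 22]` → a = [30, 94, 16, 22]
`b.append(906)` → b = [1, 3, 6, 906]
`print(a)` → prints [30, 94, 16, 22]
`print(b)` → prints [1, 3, 6, 906]

Answer:
[30, 94, 16, 22]
[1, 3, 6, 906]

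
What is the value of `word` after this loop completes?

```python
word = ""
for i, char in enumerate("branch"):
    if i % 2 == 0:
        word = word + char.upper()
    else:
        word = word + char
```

Uppercase even positions in 'branch'
`word` takes the values: "" → "B" → "Br" → "BrA" → "BrAn" → "BrAnC" → "BrAnCh"

Answer: "BrAnCh"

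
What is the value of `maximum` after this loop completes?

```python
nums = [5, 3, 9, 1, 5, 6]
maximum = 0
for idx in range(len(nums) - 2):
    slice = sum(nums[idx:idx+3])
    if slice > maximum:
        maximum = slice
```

Max sum of 3-element window in [5, 3, 9, 1, 5, 6]
`maximum` takes the values: 0 → 17

Answer: 17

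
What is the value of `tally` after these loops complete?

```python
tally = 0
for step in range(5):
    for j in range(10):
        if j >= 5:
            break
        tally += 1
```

Inner breaks at 5, outer runs 5 times
`tally` takes the values: 0 → 1 → 2 → 3 → 4 → 5 → 6 → 7 → 8 → 9 → 10 → 11 → 12 → 13 → 14 → 15 → 16 → 17 → 18 → 19 → 20 → 21 → 22 → 23 → 24 → 25

Answer: 25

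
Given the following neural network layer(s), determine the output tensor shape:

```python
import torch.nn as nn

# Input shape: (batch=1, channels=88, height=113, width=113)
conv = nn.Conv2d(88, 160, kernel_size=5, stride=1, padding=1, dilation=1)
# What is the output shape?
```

Input: (1, 88, 113, 113) -> Output: (1, 160, 111, 111)

Answer: (1, 160, 111, 111)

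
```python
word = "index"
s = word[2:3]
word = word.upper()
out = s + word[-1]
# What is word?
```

Trace:
`word = "index"` → word = 'index'
`s = word[2:3]` → s = 'd'
`word = word.upper()` → word = 'INDEX'
`out = s + word[-1]` → out = 'dX'
So word = 'INDEX'

Answer: 'INDEX'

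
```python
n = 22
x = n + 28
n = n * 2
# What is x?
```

Trace:
`n = 22` → n = 22
`x = n + 28` → x = 50
`n = n * 2` → n = 44
So x = 50

Answer: 50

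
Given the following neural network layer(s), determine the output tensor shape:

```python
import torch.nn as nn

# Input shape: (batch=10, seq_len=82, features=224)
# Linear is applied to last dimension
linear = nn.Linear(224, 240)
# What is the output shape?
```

Input: (10, 82, 224) -> Output: (10, 82, 240)

Answer: (10, 82, 240)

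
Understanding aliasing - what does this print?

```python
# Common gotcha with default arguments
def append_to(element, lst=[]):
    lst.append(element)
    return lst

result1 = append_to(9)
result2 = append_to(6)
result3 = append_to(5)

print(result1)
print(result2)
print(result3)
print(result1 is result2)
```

Key concept: mutable default argument gotcha.
Step by step:
`result1 = append_to(9)` → result1 = [9]
`result2 = append_to(6)` → result1 = [9, 6] (same object as result2); result2 = [9, 6] (same object as result1)
`result3 = append_to(5)` → result1 = [9, 6, 5] (same object as result2, result3); result2 = [9, 6, 5] (same object as result1, result3); result3 = [9, 6, 5] (same object as result1, result2)
`print(result1)` → prints [9, 6, 5]
`print(result2)` → prints [9, 6, 5]
`print(result3)` → prints [9, 6, 5]
`print(result1 is result2)` → prints True

Answer:
[9, 6, 5]
[9, 6, 5]
[9, 6, 5]
True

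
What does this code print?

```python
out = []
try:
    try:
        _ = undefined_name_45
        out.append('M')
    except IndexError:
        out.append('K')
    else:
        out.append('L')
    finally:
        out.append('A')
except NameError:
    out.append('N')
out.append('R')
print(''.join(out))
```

Execution trace: 'A' (inner finally) → 'N' (outer except NameError) → 'R' (after the try/except). Output: ANR

Answer: ANR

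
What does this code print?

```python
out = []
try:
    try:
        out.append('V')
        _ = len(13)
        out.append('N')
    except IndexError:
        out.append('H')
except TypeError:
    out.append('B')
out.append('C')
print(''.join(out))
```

Execution trace: 'V' (try body) → 'B' (outer except TypeError) → 'C' (after the try/except). Output: VBC

Answer: VBC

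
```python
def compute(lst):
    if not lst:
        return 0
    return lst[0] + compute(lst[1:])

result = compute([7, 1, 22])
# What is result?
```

7 + 1 + 22 + 0 = 30

Answer: 30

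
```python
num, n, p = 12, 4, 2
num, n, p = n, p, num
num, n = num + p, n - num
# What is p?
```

Trace:
`num, n, p = 12, 4, 2` → num = 12; n = 4; p = 2
`num, n, p = n, p, num` → num = 4; n = 2; p = 12
`num, n = num + p, n - num` → num = 16; n = -2
So p = 12

Answer: 12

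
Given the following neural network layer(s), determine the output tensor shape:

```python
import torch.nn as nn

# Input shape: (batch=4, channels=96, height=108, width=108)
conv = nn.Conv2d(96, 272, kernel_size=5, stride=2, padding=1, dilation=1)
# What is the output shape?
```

Input: (4, 96, 108, 108) -> Output: (4, 272, 53, 53)

Answer: (4, 272, 53, 53)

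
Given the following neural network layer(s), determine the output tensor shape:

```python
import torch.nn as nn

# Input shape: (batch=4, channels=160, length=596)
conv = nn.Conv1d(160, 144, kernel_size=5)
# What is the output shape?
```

Input: (4, 160, 596) -> Output: (4, 144, 592)

Answer: (4, 144, 592)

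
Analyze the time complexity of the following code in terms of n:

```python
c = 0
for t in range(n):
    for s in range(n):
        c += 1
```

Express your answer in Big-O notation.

Each loop level contributes: n × n. Multiplying the contributions gives O(n^2).

Answer: O(n^2)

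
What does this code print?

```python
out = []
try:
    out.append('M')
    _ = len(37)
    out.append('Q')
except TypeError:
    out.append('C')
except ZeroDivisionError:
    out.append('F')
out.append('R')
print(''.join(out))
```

Execution trace: 'M' (try body) → 'C' (except TypeError) → 'R' (after the try/except). Output: MCR

Answer: MCR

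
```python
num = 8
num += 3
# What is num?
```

Trace:
`num = 8` → num = 8
`num += 3` → num = 11
So num = 11

Answer: 11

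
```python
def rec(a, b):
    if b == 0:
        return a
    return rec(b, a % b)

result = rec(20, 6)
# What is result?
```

rec(20, 6) -> rec(6, 2) -> rec(2, 0) -> 2

Answer: 2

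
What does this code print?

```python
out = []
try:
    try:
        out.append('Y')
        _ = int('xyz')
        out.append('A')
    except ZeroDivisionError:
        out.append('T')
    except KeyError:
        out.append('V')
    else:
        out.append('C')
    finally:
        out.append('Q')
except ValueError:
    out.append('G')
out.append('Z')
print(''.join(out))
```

Execution trace: 'Y' (inner try body) → 'Q' (inner finally) → 'G' (outer except ValueError) → 'Z' (after the try/except). Output: YQGZ

Answer: YQGZ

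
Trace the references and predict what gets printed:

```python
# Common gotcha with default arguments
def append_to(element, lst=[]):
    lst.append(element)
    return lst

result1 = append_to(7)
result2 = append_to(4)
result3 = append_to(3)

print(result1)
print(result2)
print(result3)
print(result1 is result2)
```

Key concept: mutable default argument gotcha.
Step by step:
`result1 = append_to(7)` → result1 = [7]
`result2 = append_to(4)` → result1 = [7, 4] (same object as result2); result2 = [7, 4] (same object as result1)
`result3 = append_to(3)` → result1 = [7, 4, 3] (same object as result2, result3); result2 = [7, 4, 3] (same object as result1, result3); result3 = [7, 4, 3] (same object as result1, result2)
`print(result1)` → prints [7, 4, 3]
`print(result2)` → prints [7, 4, 3]
`print(result3)` → prints [7, 4, 3]
`print(result1 is result2)` → prints True

Answer:
[7, 4, 3]
[7, 4, 3]
[7, 4, 3]
True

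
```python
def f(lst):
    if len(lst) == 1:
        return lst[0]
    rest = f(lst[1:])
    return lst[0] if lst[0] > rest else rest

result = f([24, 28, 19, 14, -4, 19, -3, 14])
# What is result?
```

Recursive max over [24, 28, 19, 14, -4, 19, -3, 14] = 28

Answer: 28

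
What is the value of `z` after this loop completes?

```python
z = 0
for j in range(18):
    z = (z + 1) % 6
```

Increment mod 6, 18 times = 0
`z` takes the values: 0 → 1 → 2 → 3 → 4 → 5 → 0 → 1 → 2 → 3 → 4 → 5 → 0 → 1 → 2 → 3 → 4 → 5 → 0

Answer: 0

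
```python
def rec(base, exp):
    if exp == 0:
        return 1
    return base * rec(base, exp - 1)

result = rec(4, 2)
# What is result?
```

rec(4, 2) = 4 * 4 = 16

Answer: 16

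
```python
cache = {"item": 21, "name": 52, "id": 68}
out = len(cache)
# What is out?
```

Trace:
`cache = {"item": 21, "name": 52, "id": 68}` → cache = {'item': 21, 'name': 52, 'id': 68}
`out = len(cache)` → out = 3
So out = 3

Answer: 3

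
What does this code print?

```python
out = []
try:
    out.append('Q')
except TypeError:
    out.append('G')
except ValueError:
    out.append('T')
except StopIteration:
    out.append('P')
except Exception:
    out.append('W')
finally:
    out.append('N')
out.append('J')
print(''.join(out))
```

Execution trace: 'Q' (try body, no exception) → 'N' (finally) → 'J' (after the try/except). Output: QNJ

Answer: QNJ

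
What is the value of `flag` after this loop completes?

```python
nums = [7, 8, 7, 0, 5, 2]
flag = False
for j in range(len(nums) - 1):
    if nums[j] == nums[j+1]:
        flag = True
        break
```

Check consecutive duplicates in [7, 8, 7, 0, 5, 2]
`flag` takes the values: False

Answer: False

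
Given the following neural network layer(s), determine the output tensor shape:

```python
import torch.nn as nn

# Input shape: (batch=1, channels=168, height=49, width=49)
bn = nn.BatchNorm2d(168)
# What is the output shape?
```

Input: (1, 168, 49, 49) -> Output: (1, 168, 49, 49)

Answer: (1, 168, 49, 49)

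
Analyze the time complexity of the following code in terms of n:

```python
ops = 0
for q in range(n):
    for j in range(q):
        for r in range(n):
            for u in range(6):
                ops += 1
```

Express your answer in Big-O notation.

Each loop level contributes: n × n × n × 1. Multiplying the contributions gives O(n^3).

Answer: O(n^3)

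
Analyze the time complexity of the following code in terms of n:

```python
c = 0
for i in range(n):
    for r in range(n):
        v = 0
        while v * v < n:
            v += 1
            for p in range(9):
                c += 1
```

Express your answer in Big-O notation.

Each loop level contributes: n × n × √n × 1. Multiplying the contributions gives O(n^2√n).

Answer: O(n^2√n)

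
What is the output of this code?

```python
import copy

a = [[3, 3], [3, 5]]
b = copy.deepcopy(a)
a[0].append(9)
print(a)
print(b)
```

Key concept: deep copy is fully independent.
Step by step:
`a = [[3, 3], [3, 5]]` → a = [[3, 3], [3, 5]]
`b = copy.deepcopy(a)` → b = [[3, 3], [3, 5]]
`a[0].append(9)` → a = [[3, 3, 9], [3, 5]]
`print(a)` → prints [[3, 3, 9], [3, 5]]
`print(b)` → prints [[3, 3], [3, 5]]

Answer:
[[3, 3, 9], [3, 5]]
[[3, 3], [3, 5]]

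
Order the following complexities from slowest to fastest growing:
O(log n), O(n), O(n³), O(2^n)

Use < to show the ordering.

Ordered by growth rate: O(log n) < O(n) < O(n³) < O(2^n)

Answer: O(log n) < O(n) < O(n³) < O(2^n)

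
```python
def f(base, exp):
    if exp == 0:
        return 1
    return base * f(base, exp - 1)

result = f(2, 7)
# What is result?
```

f(2, 7) = 2 * 2 * 2 * 2 * 2 * 2 * 2 = 128

Answer: 128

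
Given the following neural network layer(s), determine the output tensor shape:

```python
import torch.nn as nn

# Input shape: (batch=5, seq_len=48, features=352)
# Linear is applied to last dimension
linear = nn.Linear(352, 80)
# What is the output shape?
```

Input: (5, 48, 352) -> Output: (5, 48, 80)

Answer: (5, 48, 80)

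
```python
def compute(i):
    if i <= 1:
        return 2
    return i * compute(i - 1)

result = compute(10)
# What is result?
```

compute(10) = 10 * 9 * 8 * 7 * 6 * 5 * 4 * 3 * 2 * 2 = 7257600

Answer: 7257600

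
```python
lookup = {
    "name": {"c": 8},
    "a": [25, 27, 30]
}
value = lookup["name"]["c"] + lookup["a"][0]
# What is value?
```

Trace:
`lookup = { ...` → lookup = {'name': {'c': 8}, 'a': [25, 27, 30]}
`value = lookup["name"]["c"] + lookup["a"][0]` → value = 33
So value = 33

Answer: 33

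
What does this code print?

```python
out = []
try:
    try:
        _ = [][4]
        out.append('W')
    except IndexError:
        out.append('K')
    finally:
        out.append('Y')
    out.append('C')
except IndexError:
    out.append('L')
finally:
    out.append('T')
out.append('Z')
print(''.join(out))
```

Execution trace: 'K' (inner except IndexError) → 'Y' (inner finally) → 'C' (try body, no exception) → 'T' (finally) → 'Z' (after the try/except). Output: KYCTZ

Answer: KYCTZ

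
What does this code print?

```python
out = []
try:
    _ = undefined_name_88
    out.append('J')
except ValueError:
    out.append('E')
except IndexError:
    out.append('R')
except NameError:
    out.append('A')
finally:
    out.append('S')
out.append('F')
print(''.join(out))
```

Execution trace: 'A' (except NameError) → 'S' (finally) → 'F' (after the try/except). Output: ASF

Answer: ASF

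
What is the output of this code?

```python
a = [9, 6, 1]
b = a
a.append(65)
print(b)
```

Key concept: basic list aliasing.
Step by step:
`a = [9, 6, 1]` → a = [9, 6, 1]
`b = a` → b = [9, 6, 1] (same object as a)
`a.append(65)` → a = [9, 6, 1, 65] (same object as b); b = [9, 6, 1, 65] (same object as a)
`print(b)` → prints [9, 6, 1, 65]

Answer: [9, 6, 1, 65]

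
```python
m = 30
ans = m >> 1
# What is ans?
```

Trace:
`m = 30` → m = 30
`ans = m >> 1` → ans = 15
So ans = 15

Answer: 15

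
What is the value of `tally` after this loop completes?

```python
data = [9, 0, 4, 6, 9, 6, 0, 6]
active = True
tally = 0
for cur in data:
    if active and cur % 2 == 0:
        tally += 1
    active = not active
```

Count even values at even positions
`tally` takes the values: 0 → 1 → 2

Answer: 2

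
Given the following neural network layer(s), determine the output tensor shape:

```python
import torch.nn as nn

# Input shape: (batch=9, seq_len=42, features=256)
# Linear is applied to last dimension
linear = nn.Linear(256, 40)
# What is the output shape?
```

Input: (9, 42, 256) -> Output: (9, 42, 40)

Answer: (9, 42, 40)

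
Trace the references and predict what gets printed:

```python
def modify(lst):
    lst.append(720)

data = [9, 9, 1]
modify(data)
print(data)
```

Key concept: function modifies passed list.
Step by step:
`data = [9, 9, 1]` → data = [9, 9, 1]
`modify(data)` → data = [9, 9, 1, 720]
`print(data)` → prints [9, 9, 1, 720]

Answer: [9, 9, 1, 720]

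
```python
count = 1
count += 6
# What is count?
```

Trace:
`count = 1` → count = 1
`count += 6` → count = 7
So count = 7

Answer: 7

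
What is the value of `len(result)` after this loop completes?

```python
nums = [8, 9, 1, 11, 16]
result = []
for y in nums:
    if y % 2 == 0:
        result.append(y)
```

Count even numbers in [8, 9, 1, 11, 16]
`result` takes the values: [] → [8] → [8, 16]
So `len(result)` = 2

Answer: 2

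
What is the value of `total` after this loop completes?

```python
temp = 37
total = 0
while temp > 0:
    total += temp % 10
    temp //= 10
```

Sum digits of 37
`total` takes the values: 0 → 7 → 10

Answer: 10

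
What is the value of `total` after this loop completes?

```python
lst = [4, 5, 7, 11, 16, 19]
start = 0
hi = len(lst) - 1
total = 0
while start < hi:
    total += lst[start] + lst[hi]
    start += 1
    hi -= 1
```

Sum of pairs from ends
`total` takes the values: 0 → 23 → 44 → 62

Answer: 62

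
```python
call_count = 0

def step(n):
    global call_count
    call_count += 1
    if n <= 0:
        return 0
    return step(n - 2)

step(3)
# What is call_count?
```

Linear recursion stepping by 2: 3 calls from n=3 down to ≤0.

Answer: 3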